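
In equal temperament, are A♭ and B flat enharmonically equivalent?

Two spellings are enharmonically equivalent only if they share a pitch class.
Here Ab → 8, Bb → 10; 8 ≠ 10, so they are not.

No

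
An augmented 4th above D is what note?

A fourth above D lands on the letter G.
An augmented fourth spans 6 semitones, so D moves to pitch class 8. On the letter G that is G#.

G#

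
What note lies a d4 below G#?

A fourth below G lands on the letter D.
A diminished fourth spans 4 semitones, so G# moves to pitch class 4. On the letter D that is D##.

D##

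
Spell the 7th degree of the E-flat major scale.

Degree 7 takes the letter 6 steps above E, which is D.
In major, degree 7 sits 11 semitones above the tonic. Eb + 11 semitones is pitch class 2, spelled on D as D.

D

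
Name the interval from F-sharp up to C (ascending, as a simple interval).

diminished fifth

The letter names run F→C, a span of 4 letter steps, so the interval is some kind of fifth.
F# to C is 6 semitones. A perfect fifth is 7, so 6 makes it diminished.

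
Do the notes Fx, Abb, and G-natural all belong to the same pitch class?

F## = pitch class 7 and Abb = pitch class 7 and G = pitch class 7 — the same pitch class, so they are enharmonic equivalents.

Yes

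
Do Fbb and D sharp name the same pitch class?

Fbb = pitch class 3 and D# = pitch class 3 — the same pitch class, so they are enharmonic equivalents.

Yes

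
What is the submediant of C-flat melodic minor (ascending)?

Ab

The Cb melodic minor (ascending) scale runs Cb Db Ebb Fb Gb Ab Bb.
Degree 6 is Ab.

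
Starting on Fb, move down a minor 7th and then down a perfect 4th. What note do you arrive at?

A minor seventh down from Fb is Gb (letter G, 10 semitones down).
A perfect fourth down from Gb is Db (letter D, 5 semitones down).

Db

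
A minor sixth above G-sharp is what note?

E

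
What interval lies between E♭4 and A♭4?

The letter names run E→A, a span of 3 letter steps, so the interval is some kind of fourth.
Eb to Ab is 5 semitones. A perfect fourth is 5, so 5 makes it perfect.

perfect fourth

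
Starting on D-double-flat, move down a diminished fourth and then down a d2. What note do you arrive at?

G#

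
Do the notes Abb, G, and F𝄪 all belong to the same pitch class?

Yes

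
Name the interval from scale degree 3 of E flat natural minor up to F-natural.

Scale degree 3 of Eb natural minor is Gb.
Gb up to F: letters G→F make it a seventh; 11 semitones makes it major.

major seventh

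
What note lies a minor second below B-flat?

A

A second below B lands on the letter A.
A minor second spans 1 semitone, so Bb moves to pitch class 9. On the letter A that is A.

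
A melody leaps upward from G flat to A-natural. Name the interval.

The letter names run G→A, a span of 1 letter step, so the interval is some kind of second.
Gb to A is 3 semitones. A major second is 2, so 3 makes it augmented.

augmented second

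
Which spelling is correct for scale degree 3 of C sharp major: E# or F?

E#

Each scale degree takes a distinct letter name. Degree 3 of a scale on C must use the letter E.
E# and F are enharmonically the same pitch, but only E# uses the letter E, so it is the correct spelling here.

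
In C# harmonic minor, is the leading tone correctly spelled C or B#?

B#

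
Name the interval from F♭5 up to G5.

The letter names run F→G, a span of 1 letter step, so the interval is some kind of second.
Fb to G is 3 semitones. A major second is 2, so 3 makes it augmented.

augmented second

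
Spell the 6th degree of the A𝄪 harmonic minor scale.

F##

Degree 6 takes the letter 5 steps above A, which is F.
In harmonic minor, degree 6 sits 8 semitones above the tonic. A## + 8 semitones is pitch class 7, spelled on F as F##.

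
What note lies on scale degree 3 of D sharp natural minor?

The D# natural minor scale runs D# E# F# G# A# B C#.
Degree 3 is F#.

F#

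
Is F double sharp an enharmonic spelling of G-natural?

Yes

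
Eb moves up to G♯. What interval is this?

Counting letters E–F–G gives a third.
Eb→G# = 5 semitones, 1 wider than the major third (4), so augmented.

augmented third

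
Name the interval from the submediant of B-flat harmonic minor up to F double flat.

The submediant of Bb harmonic minor is Gb.
Gb up to Fbb: letters G→F make it a seventh; 9 semitones makes it diminished.

diminished seventh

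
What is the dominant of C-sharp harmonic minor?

G#

Degree 5 takes the letter 4 steps above C, which is G.
In harmonic minor, degree 5 sits 7 semitones above the tonic. C# + 7 semitones is pitch class 8, spelled on G as G#.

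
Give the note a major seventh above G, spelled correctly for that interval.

F#

G up a major seventh is F#, so the target letter is F.
From G, a major seventh is 11 semitones up: F#.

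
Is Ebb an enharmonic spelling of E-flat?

No

Two spellings are enharmonically equivalent only if they share a pitch class.
Here Ebb → 2, Eb → 3; 2 ≠ 3, so they are not.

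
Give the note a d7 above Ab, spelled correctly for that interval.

Gbb

A seventh above A lands on the letter G.
A diminished seventh spans 9 semitones, so Ab moves to pitch class 5. On the letter G that is Gbb.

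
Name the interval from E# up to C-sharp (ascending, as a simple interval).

The letter names run E→C, a span of 5 letter steps, so the interval is some kind of sixth.
E# to C# is 8 semitones. A major sixth is 9, so 8 makes it minor.

minor sixth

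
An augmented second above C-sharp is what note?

D##

C up a major second is D, so the target letter is D.
From C#, an augmented second is 3 semitones up: D##.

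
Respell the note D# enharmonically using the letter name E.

Eb

Plain E sits 1 semitone above D#, so on the letter E the same pitch needs a flat: Eb.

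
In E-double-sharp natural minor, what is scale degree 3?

G##

Degree 3 takes the letter 2 steps above E, which is G.
In natural minor, degree 3 sits 3 semitones above the tonic. E## + 3 semitones is pitch class 9, spelled on G as G##.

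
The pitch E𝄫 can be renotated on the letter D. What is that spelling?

D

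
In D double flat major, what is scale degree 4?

Gbb

Degree 4 takes the letter 3 steps above D, which is G.
In major, degree 4 sits 5 semitones above the tonic. Dbb + 5 semitones is pitch class 5, spelled on G as Gbb.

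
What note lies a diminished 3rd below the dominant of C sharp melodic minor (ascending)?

E##

The dominant of C# melodic minor (ascending) is G#.
A diminished third (2 semitones) below G# lands on the letter E, giving E##.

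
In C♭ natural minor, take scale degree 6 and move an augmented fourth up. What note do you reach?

Db

Scale degree 6 of Cb natural minor is Abb.
An augmented fourth (6 semitones) above Abb lands on the letter D, giving Db.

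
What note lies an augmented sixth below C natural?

Ebb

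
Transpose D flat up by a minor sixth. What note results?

A sixth above D lands on the letter B.
A minor sixth spans 8 semitones, so Db moves to pitch class 9. On the letter B that is Bbb.

Bbb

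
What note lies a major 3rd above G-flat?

Bb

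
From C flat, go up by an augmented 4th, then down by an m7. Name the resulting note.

G

An augmented fourth up from Cb is F (letter F, 6 semitones up).
A minor seventh down from F is G (letter G, 10 semitones down).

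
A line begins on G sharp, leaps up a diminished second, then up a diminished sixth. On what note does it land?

Fbb

A diminished second up from G# is Ab (letter A, 0 semitones up).
A diminished sixth up from Ab is Fbb (letter F, 7 semitones up).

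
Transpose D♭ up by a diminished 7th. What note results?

Cbb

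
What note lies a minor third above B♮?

A third above B lands on the letter D.
A minor third spans 3 semitones, so B moves to pitch class 2. On the letter D that is D.

D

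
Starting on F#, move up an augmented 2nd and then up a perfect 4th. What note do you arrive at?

C##

An augmented second up from F# is G## (letter G, 3 semitones up).
A perfect fourth up from G## is C## (letter C, 5 semitones up).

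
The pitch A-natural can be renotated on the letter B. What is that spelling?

Bbb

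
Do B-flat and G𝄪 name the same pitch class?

Two spellings are enharmonically equivalent only if they share a pitch class.
Here Bb → 10, G## → 9; 9 ≠ 10, so they are not.

No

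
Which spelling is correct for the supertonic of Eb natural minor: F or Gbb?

Each scale degree takes a distinct letter name. Degree 2 of a scale on E must use the letter F.
F and Gbb are enharmonically the same pitch, but only F uses the letter F, so it is the correct spelling here.

F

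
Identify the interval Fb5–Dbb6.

The letter names run F→D, a span of 5 letter steps, so the interval is some kind of sixth.
Fb to Dbb is 8 semitones. A major sixth is 9, so 8 makes it minor.

minor sixth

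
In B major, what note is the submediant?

The B major scale runs B C# D# E F# G# A#.
Degree 6 is G#.

G#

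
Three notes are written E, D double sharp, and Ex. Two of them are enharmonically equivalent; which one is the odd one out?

In 12-tone equal temperament, enharmonic equivalents share a pitch class. E is pitch class 4; D## is pitch class 4; E## is pitch class 6.
E and D## share pitch class 4, while E## is pitch class 6.

E##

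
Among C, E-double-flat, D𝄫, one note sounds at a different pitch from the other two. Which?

Ebb

In 12-tone equal temperament, enharmonic equivalents share a pitch class. C is pitch class 0; Ebb is pitch class 2; Dbb is pitch class 0.
C and Dbb share pitch class 0, while Ebb is pitch class 2.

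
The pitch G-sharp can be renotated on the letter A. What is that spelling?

G# is pitch class 8. The letter A alone is pitch class 9.
To reach pitch class 8 from A requires an offset of -1 semitone, i.e. flat: Ab.

Ab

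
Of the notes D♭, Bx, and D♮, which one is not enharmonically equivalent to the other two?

D

In 12-tone equal temperament, enharmonic equivalents share a pitch class. Db is pitch class 1; B## is pitch class 1; D is pitch class 2.
Db and B## share pitch class 1, while D is pitch class 2.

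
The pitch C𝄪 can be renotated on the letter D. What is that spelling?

D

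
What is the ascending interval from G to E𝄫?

The letter names run G→E, a span of 5 letter steps, so the interval is some kind of sixth.
G to Ebb is 7 semitones. A major sixth is 9, so 7 makes it diminished.

diminished sixth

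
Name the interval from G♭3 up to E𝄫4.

The letter names run G→E, a span of 5 letter steps, so the interval is some kind of sixth.
Gb to Ebb is 8 semitones. A major sixth is 9, so 8 makes it minor.

minor sixth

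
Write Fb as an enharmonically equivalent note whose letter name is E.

E

Plain E sits at the same pitch as Fb, so on the letter E the same pitch needs a natural: E.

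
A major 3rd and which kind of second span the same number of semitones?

doubly augmented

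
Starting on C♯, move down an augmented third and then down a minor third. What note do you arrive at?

F

An augmented third down from C# is Ab (letter A, 5 semitones down).
A minor third down from Ab is F (letter F, 3 semitones down).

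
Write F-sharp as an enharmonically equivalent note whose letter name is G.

F# is pitch class 6. The letter G alone is pitch class 7.
To reach pitch class 6 from G requires an offset of -1 semitone, i.e. flat: Gb.

Gb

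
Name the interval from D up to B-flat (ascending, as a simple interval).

minor sixth

The letter names run D→B, a span of 5 letter steps, so the interval is some kind of sixth.
D to Bb is 8 semitones. A major sixth is 9, so 8 makes it minor.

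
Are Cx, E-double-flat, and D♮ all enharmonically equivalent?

Yes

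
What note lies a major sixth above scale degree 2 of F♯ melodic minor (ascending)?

E#

Scale degree 2 of F# melodic minor (ascending) is G#.
A major sixth (9 semitones) above G# lands on the letter E, giving E#.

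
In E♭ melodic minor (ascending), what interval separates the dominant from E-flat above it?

perfect fourth

The dominant of Eb melodic minor (ascending) is Bb.
Bb up to Eb: letters B→E make it a fourth; 5 semitones makes it perfect.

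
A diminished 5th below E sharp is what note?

A##

A fifth below E lands on the letter A.
A diminished fifth spans 6 semitones, so E# moves to pitch class 11. On the letter A that is A##.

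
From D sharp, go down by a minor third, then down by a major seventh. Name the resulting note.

A minor third down from D# is B# (letter B, 3 semitones down).
A major seventh down from B# is C# (letter C, 11 semitones down).

C#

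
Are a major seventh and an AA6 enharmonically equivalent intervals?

A major seventh spans 11 semitones; a doubly augmented sixth spans 11.
They are enharmonically equivalent.

Yes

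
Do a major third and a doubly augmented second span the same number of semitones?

Yes

A major third spans 4 semitones; a doubly augmented second spans 4.
They are enharmonically equivalent.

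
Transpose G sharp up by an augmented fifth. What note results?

D##

A fifth above G lands on the letter D.
An augmented fifth spans 8 semitones, so G# moves to pitch class 4. On the letter D that is D##.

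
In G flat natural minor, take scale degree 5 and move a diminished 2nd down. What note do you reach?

C#

Scale degree 5 of Gb natural minor is Db.
A diminished second (0 semitones) below Db lands on the letter C, giving C#.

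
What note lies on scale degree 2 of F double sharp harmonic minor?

The F## harmonic minor scale runs F## G## A# B# C## D# E##.
Degree 2 is G##.

G##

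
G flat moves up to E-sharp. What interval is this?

doubly augmented sixth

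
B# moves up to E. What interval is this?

diminished fourth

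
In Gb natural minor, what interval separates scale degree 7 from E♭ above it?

Scale degree 7 of Gb natural minor is Fb.
Fb up to Eb: letters F→E make it a seventh; 11 semitones makes it major.

major seventh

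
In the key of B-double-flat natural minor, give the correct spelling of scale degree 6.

Gbb

Degree 6 takes the letter 5 steps above B, which is G.
In natural minor, degree 6 sits 8 semitones above the tonic. Bbb + 8 semitones is pitch class 5, spelled on G as Gbb.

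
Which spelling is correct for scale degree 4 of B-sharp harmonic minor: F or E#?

E#

Each scale degree takes a distinct letter name. Degree 4 of a scale on B must use the letter E.
E# and F are enharmonically the same pitch, but only E# uses the letter E, so it is the correct spelling here.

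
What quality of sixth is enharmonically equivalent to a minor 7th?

augmented

A minor seventh spans 10 semitones.
A sixth spanning 10 semitones is augmented (the major sixth is 9).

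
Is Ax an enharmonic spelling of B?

Yes

A## = pitch class 11 and B = pitch class 11 — the same pitch class, so they are enharmonic equivalents.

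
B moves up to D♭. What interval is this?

Counting letters B–C–D gives a third.
B→Db = 2 semitones, 2 narrower than the major third (4), so diminished.

diminished third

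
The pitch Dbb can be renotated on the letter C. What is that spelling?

Dbb is pitch class 0. The letter C alone is pitch class 0.
Pitch class 0 on C needs no accidental: C.

C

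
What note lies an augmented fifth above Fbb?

Cb

F up a perfect fifth is C, so the target letter is C.
From Fbb, an augmented fifth is 8 semitones up: Cb.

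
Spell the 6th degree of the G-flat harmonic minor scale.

Ebb

The Gb harmonic minor scale runs Gb Ab Bbb Cb Db Ebb F.
Degree 6 is Ebb.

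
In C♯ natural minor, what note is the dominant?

Degree 5 takes the letter 4 steps above C, which is G.
In natural minor, degree 5 sits 7 semitones above the tonic. C# + 7 semitones is pitch class 8, spelled on G as G#.

G#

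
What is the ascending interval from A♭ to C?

major third

Counting letters A–B–C gives a third.
Ab→C = 4 semitones, exactly the major third.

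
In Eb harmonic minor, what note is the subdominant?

Ab

Degree 4 takes the letter 3 steps above E, which is A.
In harmonic minor, degree 4 sits 5 semitones above the tonic. Eb + 5 semitones is pitch class 8, spelled on A as Ab.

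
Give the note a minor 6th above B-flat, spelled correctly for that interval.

A sixth above B lands on the letter G.
A minor sixth spans 8 semitones, so Bb moves to pitch class 6. On the letter G that is Gb.

Gb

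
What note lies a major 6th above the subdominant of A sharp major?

The subdominant of A# major is D#.
A major sixth (9 semitones) above D# lands on the letter B, giving B#.

B#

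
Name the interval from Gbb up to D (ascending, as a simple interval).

doubly augmented fifth

Counting letters G–A–B–C–D gives a fifth.
Gbb→D = 9 semitones, 2 wider than the perfect fifth (7), so doubly augmented.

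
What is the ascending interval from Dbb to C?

The letter names run D→C, a span of 6 letter steps, so the interval is some kind of seventh.
Dbb to C is 12 semitones. A major seventh is 11, so 12 makes it augmented.

augmented seventh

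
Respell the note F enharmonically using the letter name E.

E#

F is pitch class 5. The letter E alone is pitch class 4.
To reach pitch class 5 from E requires an offset of +1 semitone, i.e. sharp: E#.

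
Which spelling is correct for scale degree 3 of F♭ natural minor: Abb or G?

Abb

Each scale degree takes a distinct letter name. Degree 3 of a scale on F must use the letter A.
Abb and G are enharmonically the same pitch, but only Abb uses the letter A, so it is the correct spelling here.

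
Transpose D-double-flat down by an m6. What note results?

D down a major sixth is F, so the target letter is F.
From Dbb, a minor sixth is 8 semitones down: Fb.

Fb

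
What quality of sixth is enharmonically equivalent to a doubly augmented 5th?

major

A doubly augmented fifth spans 9 semitones.
A sixth spanning 9 semitones is major (the major sixth is 9).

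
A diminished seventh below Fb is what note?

F down a major seventh is Gb, so the target letter is G.
From Fb, a diminished seventh is 9 semitones down: G.

G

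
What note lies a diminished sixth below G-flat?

A sixth below G lands on the letter B.
A diminished sixth spans 7 semitones, so Gb moves to pitch class 11. On the letter B that is B.

B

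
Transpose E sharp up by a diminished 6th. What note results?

C

A sixth above E lands on the letter C.
A diminished sixth spans 7 semitones, so E# moves to pitch class 0. On the letter C that is C.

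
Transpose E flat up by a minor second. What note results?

E up a major second is F#, so the target letter is F.
From Eb, a minor second is 1 semitone up: Fb.

Fb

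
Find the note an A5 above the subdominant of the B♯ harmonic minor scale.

B##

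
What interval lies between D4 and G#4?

augmented fourth

Counting letters D–E–F–G gives a fourth.
D→G# = 6 semitones, 1 wider than the perfect fourth (5), so augmented.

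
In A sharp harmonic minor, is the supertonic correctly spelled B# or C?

B#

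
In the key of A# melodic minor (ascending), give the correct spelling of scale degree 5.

The A# melodic minor (ascending) scale runs A# B# C# D# E# F## G##.
Degree 5 is E#.

E#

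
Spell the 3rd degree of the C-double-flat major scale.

Ebb

The Cbb major scale runs Cbb Dbb Ebb Fbb Gbb Abb Bbb.
Degree 3 is Ebb.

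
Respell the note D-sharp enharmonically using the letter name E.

Eb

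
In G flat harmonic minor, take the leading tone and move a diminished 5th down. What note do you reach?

The leading tone of Gb harmonic minor is F.
A diminished fifth (6 semitones) below F lands on the letter B, giving B.

B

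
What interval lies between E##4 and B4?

doubly diminished fifth

Counting letters E–F–G–A–B gives a fifth.
E##→B = 5 semitones, 2 narrower than the perfect fifth (7), so doubly diminished.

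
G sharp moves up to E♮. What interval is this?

minor sixth

The letter names run G→E, a span of 5 letter steps, so the interval is some kind of sixth.
G# to E is 8 semitones. A major sixth is 9, so 8 makes it minor.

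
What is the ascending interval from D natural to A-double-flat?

doubly diminished fifth

The letter names run D→A, a span of 4 letter steps, so the interval is some kind of fifth.
D to Abb is 5 semitones. A perfect fifth is 7, so 5 makes it doubly diminished.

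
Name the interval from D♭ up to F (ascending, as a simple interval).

The letter names run D→F, a span of 2 letter steps, so the interval is some kind of third.
Db to F is 4 semitones. A major third is 4, so 4 makes it major.

major third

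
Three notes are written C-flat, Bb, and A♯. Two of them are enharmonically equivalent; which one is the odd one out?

In 12-tone equal temperament, enharmonic equivalents share a pitch class. Cb is pitch class 11; Bb is pitch class 10; A# is pitch class 10.
Bb and A# share pitch class 10, while Cb is pitch class 11.

Cb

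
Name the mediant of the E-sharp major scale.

Degree 3 takes the letter 2 steps above E, which is G.
In major, degree 3 sits 4 semitones above the tonic. E# + 4 semitones is pitch class 9, spelled on G as G##.

G##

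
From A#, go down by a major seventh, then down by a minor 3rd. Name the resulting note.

G#

A major seventh down from A# is B (letter B, 11 semitones down).
A minor third down from B is G# (letter G, 3 semitones down).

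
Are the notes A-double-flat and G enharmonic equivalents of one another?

Yes

Abb is pitch class 7; G is pitch class 7.
All spellings map to pitch class 7, so they are enharmonically equivalent.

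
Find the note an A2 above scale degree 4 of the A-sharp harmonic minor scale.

Scale degree 4 of A# harmonic minor is D#.
An augmented second (3 semitones) above D# lands on the letter E, giving E##.

E##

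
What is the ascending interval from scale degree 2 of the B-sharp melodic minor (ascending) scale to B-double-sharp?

Scale degree 2 of B# melodic minor (ascending) is C##.
C## up to B##: letters C→B make it a seventh; 11 semitones makes it major.

major seventh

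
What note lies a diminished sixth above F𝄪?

D

F up a major sixth is D, so the target letter is D.
From F##, a diminished sixth is 7 semitones up: D.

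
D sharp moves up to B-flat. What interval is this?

The letter names run D→B, a span of 5 letter steps, so the interval is some kind of sixth.
D# to Bb is 7 semitones. A major sixth is 9, so 7 makes it diminished.

diminished sixth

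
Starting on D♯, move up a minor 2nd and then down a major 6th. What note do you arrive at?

A minor second up from D# is E (letter E, 1 semitone up).
A major sixth down from E is G (letter G, 9 semitones down).

G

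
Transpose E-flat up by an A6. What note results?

C#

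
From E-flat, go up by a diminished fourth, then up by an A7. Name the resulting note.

G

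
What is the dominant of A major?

E

Degree 5 takes the letter 4 steps above A, which is E.
In major, degree 5 sits 7 semitones above the tonic. A + 7 semitones is pitch class 4, spelled on E as E.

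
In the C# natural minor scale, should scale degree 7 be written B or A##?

Each scale degree takes a distinct letter name. Degree 7 of a scale on C must use the letter B.
B and A## are enharmonically the same pitch, but only B uses the letter B, so it is the correct spelling here.

B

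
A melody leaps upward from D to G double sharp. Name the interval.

doubly augmented fourth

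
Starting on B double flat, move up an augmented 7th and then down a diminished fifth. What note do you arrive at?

An augmented seventh up from Bbb is A (letter A, 12 semitones up).
A diminished fifth down from A is D# (letter D, 6 semitones down).

D#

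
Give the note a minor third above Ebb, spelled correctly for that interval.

E up a major third is G#, so the target letter is G.
From Ebb, a minor third is 3 semitones up: Gbb.

Gbb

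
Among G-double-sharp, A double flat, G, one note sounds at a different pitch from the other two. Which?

G##

In 12-tone equal temperament, enharmonic equivalents share a pitch class. G## is pitch class 9; Abb is pitch class 7; G is pitch class 7.
Abb and G share pitch class 7, while G## is pitch class 9.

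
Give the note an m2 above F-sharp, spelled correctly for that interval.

G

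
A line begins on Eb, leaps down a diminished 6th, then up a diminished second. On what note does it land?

A diminished sixth down from Eb is G# (letter G, 7 semitones down).
A diminished second up from G# is Ab (letter A, 0 semitones up).

Ab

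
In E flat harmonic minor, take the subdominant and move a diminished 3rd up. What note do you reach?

The subdominant of Eb harmonic minor is Ab.
A diminished third (2 semitones) above Ab lands on the letter C, giving Cbb.

Cbb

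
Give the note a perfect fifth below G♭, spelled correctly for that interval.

Cb

G down a perfect fifth is C, so the target letter is C.
From Gb, a perfect fifth is 7 semitones down: Cb.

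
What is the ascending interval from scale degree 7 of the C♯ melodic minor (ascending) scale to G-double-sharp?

Scale degree 7 of C# melodic minor (ascending) is B#.
B# up to G##: letters B→G make it a sixth; 9 semitones makes it major.

major sixth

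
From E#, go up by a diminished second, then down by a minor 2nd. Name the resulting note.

A diminished second up from E# is F (letter F, 0 semitones up).
A minor second down from F is E (letter E, 1 semitone down).

E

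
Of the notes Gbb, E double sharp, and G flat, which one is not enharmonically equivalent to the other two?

In 12-tone equal temperament, enharmonic equivalents share a pitch class. Gbb is pitch class 5; E## is pitch class 6; Gb is pitch class 6.
E## and Gb share pitch class 6, while Gbb is pitch class 5.

Gbb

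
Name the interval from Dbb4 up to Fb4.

major third

Counting letters D–E–F gives a third.
Dbb→Fb = 4 semitones, exactly the major third.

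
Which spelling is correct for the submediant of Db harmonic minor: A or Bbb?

Bbb

Each scale degree takes a distinct letter name. Degree 6 of a scale on D must use the letter B.
Bbb and A are enharmonically the same pitch, but only Bbb uses the letter B, so it is the correct spelling here.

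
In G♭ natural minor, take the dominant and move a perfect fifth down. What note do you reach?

Gb

The dominant of Gb natural minor is Db.
A perfect fifth (7 semitones) below Db lands on the letter G, giving Gb.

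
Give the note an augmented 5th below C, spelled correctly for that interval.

A fifth below C lands on the letter F.
An augmented fifth spans 8 semitones, so C moves to pitch class 4. On the letter F that is Fb.

Fb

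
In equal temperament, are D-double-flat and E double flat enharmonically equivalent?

Two spellings are enharmonically equivalent only if they share a pitch class.
Here Dbb → 0, Ebb → 2; 0 ≠ 2, so they are not.

No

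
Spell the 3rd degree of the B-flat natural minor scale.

Db

Degree 3 takes the letter 2 steps above B, which is D.
In natural minor, degree 3 sits 3 semitones above the tonic. Bb + 3 semitones is pitch class 1, spelled on D as Db.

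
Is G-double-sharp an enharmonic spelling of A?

Yes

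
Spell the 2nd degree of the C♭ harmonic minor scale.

The Cb harmonic minor scale runs Cb Db Ebb Fb Gb Abb Bb.
Degree 2 is Db.

Db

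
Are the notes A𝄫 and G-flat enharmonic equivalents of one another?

Two spellings are enharmonically equivalent only if they share a pitch class.
Here Abb → 7, Gb → 6; 6 ≠ 7, so they are not.

No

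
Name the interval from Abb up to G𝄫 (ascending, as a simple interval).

minor seventh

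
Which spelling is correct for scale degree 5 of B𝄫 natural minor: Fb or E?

Each scale degree takes a distinct letter name. Degree 5 of a scale on B must use the letter F.
Fb and E are enharmonically the same pitch, but only Fb uses the letter F, so it is the correct spelling here.

Fb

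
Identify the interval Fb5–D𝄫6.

minor sixth

The letter names run F→D, a span of 5 letter steps, so the interval is some kind of sixth.
Fb to Dbb is 8 semitones. A major sixth is 9, so 8 makes it minor.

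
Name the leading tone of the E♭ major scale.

The Eb major scale runs Eb F G Ab Bb C D.
Degree 7 is D.

D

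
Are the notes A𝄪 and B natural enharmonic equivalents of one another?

Yes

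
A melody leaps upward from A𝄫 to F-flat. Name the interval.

major sixth

The letter names run A→F, a span of 5 letter steps, so the interval is some kind of sixth.
Abb to Fb is 9 semitones. A major sixth is 9, so 9 makes it major.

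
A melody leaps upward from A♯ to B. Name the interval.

The letter names run A→B, a span of 1 letter step, so the interval is some kind of second.
A# to B is 1 semitone. A major second is 2, so 1 makes it minor.

minor second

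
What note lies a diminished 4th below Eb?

B

E down a perfect fourth is B, so the target letter is B.
From Eb, a diminished fourth is 4 semitones down: B.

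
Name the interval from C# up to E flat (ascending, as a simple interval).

Counting letters C–D–E gives a third.
C#→Eb = 2 semitones, 2 narrower than the major third (4), so diminished.

diminished third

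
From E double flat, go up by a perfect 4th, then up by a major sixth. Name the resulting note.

Fb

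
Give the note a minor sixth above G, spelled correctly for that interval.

Eb

G up a major sixth is E, so the target letter is E.
From G, a minor sixth is 8 semitones up: Eb.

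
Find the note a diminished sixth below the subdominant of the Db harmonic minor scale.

The subdominant of Db harmonic minor is Gb.
A diminished sixth (7 semitones) below Gb lands on the letter B, giving B.

B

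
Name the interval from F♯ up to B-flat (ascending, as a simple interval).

The letter names run F→B, a span of 3 letter steps, so the interval is some kind of fourth.
F# to Bb is 4 semitones. A perfect fourth is 5, so 4 makes it diminished.

diminished fourth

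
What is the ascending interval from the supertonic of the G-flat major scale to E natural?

augmented fifth

The supertonic of Gb major is Ab.
Ab up to E: letters A→E make it a fifth; 8 semitones makes it augmented.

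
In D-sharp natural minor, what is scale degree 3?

F#

The D# natural minor scale runs D# E# F# G# A# B C#.
Degree 3 is F#.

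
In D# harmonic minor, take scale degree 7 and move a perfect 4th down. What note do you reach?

G##

Scale degree 7 of D# harmonic minor is C##.
A perfect fourth (5 semitones) below C## lands on the letter G, giving G##.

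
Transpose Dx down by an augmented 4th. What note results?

A fourth below D lands on the letter A.
An augmented fourth spans 6 semitones, so D## moves to pitch class 10. On the letter A that is A#.

A#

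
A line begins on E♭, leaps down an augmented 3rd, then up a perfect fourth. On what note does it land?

Fbb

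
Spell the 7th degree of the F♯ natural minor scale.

Degree 7 takes the letter 6 steps above F, which is E.
In natural minor, degree 7 sits 10 semitones above the tonic. F# + 10 semitones is pitch class 4, spelled on E as E.

E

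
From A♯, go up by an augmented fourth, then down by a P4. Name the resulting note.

An augmented fourth up from A# is D## (letter D, 6 semitones up).
A perfect fourth down from D## is A## (letter A, 5 semitones down).

A##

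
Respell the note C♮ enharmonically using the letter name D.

C is pitch class 0. The letter D alone is pitch class 2.
To reach pitch class 0 from D requires an offset of -2 semitones, i.e. double flat: Dbb.

Dbb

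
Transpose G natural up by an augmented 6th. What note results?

E#

A sixth above G lands on the letter E.
An augmented sixth spans 10 semitones, so G moves to pitch class 5. On the letter E that is E#.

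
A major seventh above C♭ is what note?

Bb

C up a major seventh is B, so the target letter is B.
From Cb, a major seventh is 11 semitones up: Bb.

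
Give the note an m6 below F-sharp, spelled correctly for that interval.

A sixth below F lands on the letter A.
A minor sixth spans 8 semitones, so F# moves to pitch class 10. On the letter A that is A#.

A#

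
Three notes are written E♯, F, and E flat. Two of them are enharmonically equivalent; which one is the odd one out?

Eb

In 12-tone equal temperament, enharmonic equivalents share a pitch class. E# is pitch class 5; F is pitch class 5; Eb is pitch class 3.
E# and F share pitch class 5, while Eb is pitch class 3.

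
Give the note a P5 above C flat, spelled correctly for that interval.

C up a perfect fifth is G, so the target letter is G.
From Cb, a perfect fifth is 7 semitones up: Gb.

Gb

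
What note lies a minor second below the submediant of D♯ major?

The submediant of D# major is B#.
A minor second (1 semitone) below B# lands on the letter A, giving A##.

A##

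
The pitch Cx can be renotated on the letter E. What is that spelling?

Ebb

C## is pitch class 2. The letter E alone is pitch class 4.
To reach pitch class 2 from E requires an offset of -2 semitones, i.e. double flat: Ebb.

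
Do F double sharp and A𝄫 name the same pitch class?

Yes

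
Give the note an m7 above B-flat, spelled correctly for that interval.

B up a major seventh is A#, so the target letter is A.
From Bb, a minor seventh is 10 semitones up: Ab.

Ab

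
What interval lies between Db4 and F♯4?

The letter names run D→F, a span of 2 letter steps, so the interval is some kind of third.
Db to F# is 5 semitones. A major third is 4, so 5 makes it augmented.

augmented third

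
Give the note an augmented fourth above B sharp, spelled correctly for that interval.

B up a perfect fourth is E, so the target letter is E.
From B#, an augmented fourth is 6 semitones up: E##.

E##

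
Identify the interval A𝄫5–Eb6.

Counting letters A–B–C–D–E gives a fifth.
Abb→Eb = 8 semitones, 1 wider than the perfect fifth (7), so augmented.

augmented fifth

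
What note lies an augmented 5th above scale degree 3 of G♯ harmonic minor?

F##

Scale degree 3 of G# harmonic minor is B.
An augmented fifth (8 semitones) above B lands on the letter F, giving F##.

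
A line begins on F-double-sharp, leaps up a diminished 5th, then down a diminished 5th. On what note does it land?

F##

A diminished fifth up from F## is C# (letter C, 6 semitones up).
A diminished fifth down from C# is F## (letter F, 6 semitones down).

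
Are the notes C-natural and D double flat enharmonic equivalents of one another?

Yes

C = pitch class 0 and Dbb = pitch class 0 — the same pitch class, so they are enharmonic equivalents.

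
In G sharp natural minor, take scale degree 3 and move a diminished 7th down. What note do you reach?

C##

Scale degree 3 of G# natural minor is B.
A diminished seventh (9 semitones) below B lands on the letter C, giving C##.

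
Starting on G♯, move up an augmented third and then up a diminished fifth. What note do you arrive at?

An augmented third up from G# is B## (letter B, 5 semitones up).
A diminished fifth up from B## is F## (letter F, 6 semitones up).

F##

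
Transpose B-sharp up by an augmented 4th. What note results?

A fourth above B lands on the letter E.
An augmented fourth spans 6 semitones, so B# moves to pitch class 6. On the letter E that is E##.

E##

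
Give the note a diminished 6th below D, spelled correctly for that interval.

A sixth below D lands on the letter F.
A diminished sixth spans 7 semitones, so D moves to pitch class 7. On the letter F that is F##.

F##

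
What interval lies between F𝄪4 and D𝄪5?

major sixth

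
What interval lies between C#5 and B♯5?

The letter names run C→B, a span of 6 letter steps, so the interval is some kind of seventh.
C# to B# is 11 semitones. A major seventh is 11, so 11 makes it major.

major seventh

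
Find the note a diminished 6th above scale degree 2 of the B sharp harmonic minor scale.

A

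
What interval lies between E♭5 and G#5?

augmented third

Counting letters E–F–G gives a third.
Eb→G# = 5 semitones, 1 wider than the major third (4), so augmented.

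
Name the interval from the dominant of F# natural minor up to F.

diminished fourth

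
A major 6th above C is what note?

A sixth above C lands on the letter A.
A major sixth spans 9 semitones, so C moves to pitch class 9. On the letter A that is A.

A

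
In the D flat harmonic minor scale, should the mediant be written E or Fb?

Fb

Each scale degree takes a distinct letter name. Degree 3 of a scale on D must use the letter F.
Fb and E are enharmonically the same pitch, but only Fb uses the letter F, so it is the correct spelling here.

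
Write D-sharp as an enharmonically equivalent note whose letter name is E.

D# is pitch class 3. The letter E alone is pitch class 4.
To reach pitch class 3 from E requires an offset of -1 semitone, i.e. flat: Eb.

Eb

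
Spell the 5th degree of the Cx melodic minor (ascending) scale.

G##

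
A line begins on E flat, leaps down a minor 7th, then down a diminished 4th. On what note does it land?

C#

A minor seventh down from Eb is F (letter F, 10 semitones down).
A diminished fourth down from F is C# (letter C, 4 semitones down).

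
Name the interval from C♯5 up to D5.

minor second

The letter names run C→D, a span of 1 letter step, so the interval is some kind of second.
C# to D is 1 semitone. A major second is 2, so 1 makes it minor.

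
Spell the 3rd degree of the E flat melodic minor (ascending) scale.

Gb

The Eb melodic minor (ascending) scale runs Eb F Gb Ab Bb C D.
Degree 3 is Gb.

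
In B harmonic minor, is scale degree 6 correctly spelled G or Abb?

Each scale degree takes a distinct letter name. Degree 6 of a scale on B must use the letter G.
G and Abb are enharmonically the same pitch, but only G uses the letter G, so it is the correct spelling here.

G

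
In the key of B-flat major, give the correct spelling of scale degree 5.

F

Degree 5 takes the letter 4 steps above B, which is F.
In major, degree 5 sits 7 semitones above the tonic. Bb + 7 semitones is pitch class 5, spelled on F as F.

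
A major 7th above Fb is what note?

F up a major seventh is E, so the target letter is E.
From Fb, a major seventh is 11 semitones up: Eb.

Eb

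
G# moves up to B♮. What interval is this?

minor third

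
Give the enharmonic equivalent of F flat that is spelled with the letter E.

E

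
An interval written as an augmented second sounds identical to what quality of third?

minor

An augmented second spans 3 semitones.
A third spanning 3 semitones is minor (the major third is 4).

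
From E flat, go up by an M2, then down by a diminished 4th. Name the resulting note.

C#

A major second up from Eb is F (letter F, 2 semitones up).
A diminished fourth down from F is C# (letter C, 4 semitones down).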